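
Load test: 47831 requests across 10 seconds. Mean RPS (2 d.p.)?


Formula: throughput = requests / seconds
throughput = 47831 / 10
throughput = 4783.1 requests/second

4783.1 requests/second


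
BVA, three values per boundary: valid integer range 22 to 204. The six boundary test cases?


Range: [22, 204]
Boundaries: just below min, min, min+1, max-1, max, just above max
Values: [21, 22, 23, 203, 204, 205]

[21, 22, 23, 203, 204, 205]


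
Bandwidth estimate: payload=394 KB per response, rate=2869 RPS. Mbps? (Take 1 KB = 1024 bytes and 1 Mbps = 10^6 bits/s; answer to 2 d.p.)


Formula: Mbps = payload_bytes * RPS * 8 / 1e6
Payload per request = 394 KB = 394 * 1024 = 403456 bytes
Total bytes/sec = 403456 * 2869 = 1157515264
Total bits/sec = 1157515264 * 8 = 9260122112
Mbps = 9260122112 / 1e6 = 9260.12

9260.12 Mbps


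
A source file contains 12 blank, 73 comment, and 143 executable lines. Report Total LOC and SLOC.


Total LOC = blank + comment + code
Total LOC = 12 + 73 + 143 = 228
SLOC (source only) = code = 143

Total LOC: 228, SLOC: 143


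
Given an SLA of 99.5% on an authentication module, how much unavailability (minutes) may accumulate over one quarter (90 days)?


Formula: allowed downtime = period * (100 - SLA) / 100
Period (quarter (90 days)) = 129600 minutes
Unavailability fraction = (100 - 99.5) / 100
Allowed downtime = 129600 * (100 - 99.5) / 100
Allowed downtime = 648.0 minutes

648.0 minutes


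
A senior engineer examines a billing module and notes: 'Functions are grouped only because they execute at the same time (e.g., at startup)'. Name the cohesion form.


Reasoning: Related by timing only
Type: Temporal cohesion

Temporal cohesion


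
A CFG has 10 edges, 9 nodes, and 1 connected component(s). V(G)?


Formula: V(G) = E - N + 2P
V(G) = 10 - 9 + 2*1
V(G) = 1 + 2
V(G) = 3

3


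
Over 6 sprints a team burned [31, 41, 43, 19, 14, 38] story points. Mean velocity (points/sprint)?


Formula: Avg velocity = Total points / Number of sprints
Points: [31, 41, 43, 19, 14, 38]
Sum = 31 + 41 + 43 + 19 + 14 + 38 = 186
Avg velocity = 186 / 6 = 31.0 points/sprint

31.0 points/sprint


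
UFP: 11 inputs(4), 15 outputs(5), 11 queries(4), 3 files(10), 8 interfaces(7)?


UFP = EI*4 + EO*5 + EQ*4 + ILF*10 + EIF*7
UFP = 11*4 + 15*5 + 11*4 + 3*10 + 8*7
UFP = 44 + 75 + 44 + 30 + 56
UFP = 249

249


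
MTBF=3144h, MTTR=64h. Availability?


Availability = MTBF / (MTBF + MTTR)
Availability = 3144 / (3144 + 64)
Availability = 3144 / 3208
Availability = 98.005%

98.005%


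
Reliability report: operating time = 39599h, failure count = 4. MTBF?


Formula: MTBF = Total operating time / Number of failures
MTBF = 39599 / 4
MTBF = 9899.75 hours

9899.75 hours


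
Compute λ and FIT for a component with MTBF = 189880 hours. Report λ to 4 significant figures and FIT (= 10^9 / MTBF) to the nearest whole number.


Formula: λ = 1 / MTBF; FIT = λ × 1e9 = 1e9 / MTBF
λ = 1 / 189880 ≈ 5.266e-06 failures/hour
FIT = 1e9 / 189880 ≈ 5266 failures per 1e9 hours (nearest whole number)

λ = 5.266e-06 /h, FIT = 5266


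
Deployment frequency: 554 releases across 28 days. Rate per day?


Formula: deployments per day = releases / days
= 554 / 28
= 19.786 deploys/day
(equivalently, 138.5 deploys/week)

19.786 deploys/day


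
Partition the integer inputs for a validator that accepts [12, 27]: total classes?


Valid range: [12, 27]
Class 1: x < 12 — invalid
Class 2: 12 ≤ x ≤ 27 — valid
Class 3: x > 27 — invalid
Total equivalence classes: 3

3 equivalence classes


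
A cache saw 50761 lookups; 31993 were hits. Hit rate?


Formula: hit rate = hits / (hits + misses) * 100
hit rate = 31993 / (31993 + 18768) * 100
hit rate = 31993 / 50761 * 100
hit rate = 63.03%

63.03%


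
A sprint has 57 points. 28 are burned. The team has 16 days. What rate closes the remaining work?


Formula: Required rate = Remaining points / Days left
Remaining = 57 - 28 = 29 points
Required rate = 29 / 16 = 1.81 points/day

1.81 points/day


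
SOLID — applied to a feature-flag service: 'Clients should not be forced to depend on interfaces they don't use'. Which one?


This describes the Interface Segregation Principle (ISP)

Interface Segregation Principle (ISP)


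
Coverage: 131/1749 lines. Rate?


Coverage = covered / total * 100
Coverage = 131 / 1749 * 100
Coverage = 7.49%

7.49%


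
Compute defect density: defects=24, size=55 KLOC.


Defect density = defects / KLOC
Defect density = 24 / 55
Defect density = 0.436 defects/KLOC

0.436 defects/KLOC


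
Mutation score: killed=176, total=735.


Mutation score = killed / total * 100
Mutation score = 176 / 735 * 100
Mutation score = 23.95%

23.95%


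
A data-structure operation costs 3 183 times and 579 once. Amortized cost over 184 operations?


Formula: Amortized cost = Total cost / Operations
Total cost = (183 * 3) + (1 * 579)
Total cost = 549 + 579 = 1128
Amortized = 1128 / 184 = 6.1304

6.1304


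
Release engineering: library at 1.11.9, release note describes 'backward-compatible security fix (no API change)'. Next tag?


Current: 1.11.9
Change category: 'backward-compatible security fix (no API change)' → patch bump
SemVer rule: patch bump → increment PATCH (MAJOR and MINOR unchanged)
New: 1.11.10

1.11.10


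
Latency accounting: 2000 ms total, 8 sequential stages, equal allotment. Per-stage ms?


Formula: per_stage = total_budget / stages
per_stage = 2000 / 8
per_stage = 250.0 ms

250.0 ms


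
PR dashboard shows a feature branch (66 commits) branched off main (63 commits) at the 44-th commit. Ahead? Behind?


Common ancestor: commit #44
feature commits after divergence: 66 - 44 = 22
main commits after divergence: 63 - 44 = 19
feature is 22 commits ahead of main
main is 19 commits ahead of feature

feature ahead: 22, main ahead: 19


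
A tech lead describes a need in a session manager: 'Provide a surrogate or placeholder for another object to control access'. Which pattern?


This matches the Proxy pattern

Proxy


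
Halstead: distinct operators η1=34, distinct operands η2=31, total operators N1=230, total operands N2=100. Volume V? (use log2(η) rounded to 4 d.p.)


Formula: V = N * log2(η), where N = N1 + N2 and η = η1 + η2
η = 34 + 31 = 65
N = 230 + 100 = 330
log2(65) ≈ 6.0224
V = 330 * 6.0224 = 1987.39

1987.39


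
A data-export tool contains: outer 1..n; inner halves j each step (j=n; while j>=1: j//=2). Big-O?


Reasoning: n times log n
Complexity: O(n log n)

O(n log n)


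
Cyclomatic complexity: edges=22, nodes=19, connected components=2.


Formula: V(G) = E - N + 2P
V(G) = 22 - 19 + 2*2
V(G) = 3 + 4
V(G) = 7

7


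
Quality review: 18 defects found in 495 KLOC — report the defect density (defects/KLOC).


Defect density = defects / KLOC
Defect density = 18 / 495
Defect density = 0.036 defects/KLOC

0.036 defects/KLOC


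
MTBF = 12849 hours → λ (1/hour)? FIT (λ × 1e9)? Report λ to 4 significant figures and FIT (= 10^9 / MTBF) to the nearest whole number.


Formula: λ = 1 / MTBF; FIT = λ × 1e9 = 1e9 / MTBF
λ = 1 / 12849 ≈ 7.783e-05 failures/hour
FIT = 1e9 / 12849 ≈ 77827 failures per 1e9 hours (nearest whole number)

λ = 7.783e-05 /h, FIT = 77827


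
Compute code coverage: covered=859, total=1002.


Coverage = covered / total * 100
Coverage = 859 / 1002 * 100
Coverage = 85.73%

85.73%


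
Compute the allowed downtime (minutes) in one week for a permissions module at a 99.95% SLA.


Formula: allowed downtime = period * (100 - SLA) / 100
Period (week) = 10080 minutes
Unavailability fraction = (100 - 99.95) / 100
Allowed downtime = 10080 * (100 - 99.95) / 100
Allowed downtime = 5.04 minutes

5.04 minutes


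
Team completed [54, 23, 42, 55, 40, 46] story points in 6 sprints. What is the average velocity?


Formula: Avg velocity = Total points / Number of sprints
Points: [54, 23, 42, 55, 40, 46]
Sum = 54 + 23 + 42 + 55 + 40 + 46 = 260
Avg velocity = 260 / 6 = 43.33 points/sprint

43.33 points/sprint


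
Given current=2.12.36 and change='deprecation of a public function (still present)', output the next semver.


Current: 2.12.36
Change category: 'deprecation of a public function (still present)' → minor bump
SemVer rule: minor bump → increment MINOR, reset PATCH to 0 (MAJOR unchanged)
New: 2.13.0

2.13.0


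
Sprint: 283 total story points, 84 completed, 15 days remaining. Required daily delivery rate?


Formula: Required rate = Remaining points / Days left
Remaining = 283 - 84 = 199 points
Required rate = 199 / 15 = 13.27 points/day

13.27 points/day


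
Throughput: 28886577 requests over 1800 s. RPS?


Formula: throughput = requests / seconds
throughput = 28886577 / 1800
throughput = 16048.1 requests/second

16048.1 requests/second


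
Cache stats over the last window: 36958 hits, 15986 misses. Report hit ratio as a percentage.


Formula: hit rate = hits / (hits + misses) * 100
hit rate = 36958 / (36958 + 15986) * 100
hit rate = 36958 / 52944 * 100
hit rate = 69.81%

69.81%


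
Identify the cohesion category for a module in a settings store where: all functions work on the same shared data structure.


Reasoning: Functions share data
Type: Communicational cohesion

Communicational cohesion


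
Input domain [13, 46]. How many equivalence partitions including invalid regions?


Valid range: [13, 46]
Class 1: x < 13 — invalid
Class 2: 13 ≤ x ≤ 46 — valid
Class 3: x > 46 — invalid
Total equivalence classes: 3

3 equivalence classes


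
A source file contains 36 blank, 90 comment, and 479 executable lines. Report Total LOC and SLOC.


Total LOC = blank + comment + code
Total LOC = 36 + 90 + 479 = 605
SLOC (source only) = code = 479

Total LOC: 605, SLOC: 479


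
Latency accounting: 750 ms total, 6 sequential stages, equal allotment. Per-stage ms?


Formula: per_stage = total_budget / stages
per_stage = 750 / 6
per_stage = 125.0 ms

125.0 ms


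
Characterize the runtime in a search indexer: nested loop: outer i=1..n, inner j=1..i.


Reasoning: triangle: n(n+1)/2 ~ n^2/2
Complexity: O(n^2)

O(n^2)


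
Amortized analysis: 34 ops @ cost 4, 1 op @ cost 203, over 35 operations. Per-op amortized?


Formula: Amortized cost = Total cost / Operations
Total cost = (34 * 4) + (1 * 203)
Total cost = 136 + 203 = 339
Amortized = 339 / 35 = 9.6857

9.6857


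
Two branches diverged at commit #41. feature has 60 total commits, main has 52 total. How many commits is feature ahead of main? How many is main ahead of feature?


Common ancestor: commit #41
feature commits after divergence: 60 - 41 = 19
main commits after divergence: 52 - 41 = 11
feature is 19 commits ahead of main
main is 11 commits ahead of feature

feature ahead: 19, main ahead: 11


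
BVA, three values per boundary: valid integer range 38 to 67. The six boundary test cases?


Range: [38, 67]
Boundaries: just below min, min, min+1, max-1, max, just above max
Values: [37, 38, 39, 66, 67, 68]

[37, 38, 39, 66, 67, 68]


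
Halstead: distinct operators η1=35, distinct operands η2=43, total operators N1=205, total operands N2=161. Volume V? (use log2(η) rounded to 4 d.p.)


Formula: V = N * log2(η), where N = N1 + N2 and η = η1 + η2
η = 35 + 43 = 78
N = 205 + 161 = 366
log2(78) ≈ 6.2854
V = 366 * 6.2854 = 2300.46

2300.46


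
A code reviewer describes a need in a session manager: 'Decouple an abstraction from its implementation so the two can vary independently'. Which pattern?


This matches the Bridge pattern

Bridge


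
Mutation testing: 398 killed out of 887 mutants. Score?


Mutation score = killed / total * 100
Mutation score = 398 / 887 * 100
Mutation score = 44.87%

44.87%


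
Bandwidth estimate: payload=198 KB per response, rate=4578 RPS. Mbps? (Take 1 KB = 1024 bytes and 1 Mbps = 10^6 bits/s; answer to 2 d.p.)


Formula: Mbps = payload_bytes * RPS * 8 / 1e6
Payload per request = 198 KB = 198 * 1024 = 202752 bytes
Total bytes/sec = 202752 * 4578 = 928198656
Total bits/sec = 928198656 * 8 = 7425589248
Mbps = 7425589248 / 1e6 = 7425.59

7425.59 Mbps


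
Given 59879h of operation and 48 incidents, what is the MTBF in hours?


Formula: MTBF = Total operating time / Number of failures
MTBF = 59879 / 48
MTBF = 1247.48 hours

1247.48 hours


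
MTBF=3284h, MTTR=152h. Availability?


Availability = MTBF / (MTBF + MTTR)
Availability = 3284 / (3284 + 152)
Availability = 3284 / 3436
Availability = 95.5763%

95.5763%


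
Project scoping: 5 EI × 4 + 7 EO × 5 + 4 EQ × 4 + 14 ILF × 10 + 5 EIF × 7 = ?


UFP = EI*4 + EO*5 + EQ*4 + ILF*10 + EIF*7
UFP = 5*4 + 7*5 + 4*4 + 14*10 + 5*7
UFP = 20 + 35 + 16 + 140 + 35
UFP = 246

246


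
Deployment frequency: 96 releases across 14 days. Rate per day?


Formula: deployments per day = releases / days
= 96 / 14
= 6.857 deploys/day
(equivalently, 48.0 deploys/week)

6.857 deploys/day


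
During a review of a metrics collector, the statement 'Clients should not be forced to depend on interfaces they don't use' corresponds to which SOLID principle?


This describes the Interface Segregation Principle (ISP)

Interface Segregation Principle (ISP)


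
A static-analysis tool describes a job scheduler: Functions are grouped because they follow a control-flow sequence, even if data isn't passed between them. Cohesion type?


Reasoning: Grouped by order of execution within a routine, not by data flow
Type: Procedural cohesion

Procedural cohesion


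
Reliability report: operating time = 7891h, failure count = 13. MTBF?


Formula: MTBF = Total operating time / Number of failures
MTBF = 7891 / 13
MTBF = 607.0 hours

607.0 hours


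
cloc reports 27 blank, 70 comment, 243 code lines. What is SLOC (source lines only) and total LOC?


Total LOC = blank + comment + code
Total LOC = 27 + 70 + 243 = 340
SLOC (source only) = code = 243

Total LOC: 340, SLOC: 243


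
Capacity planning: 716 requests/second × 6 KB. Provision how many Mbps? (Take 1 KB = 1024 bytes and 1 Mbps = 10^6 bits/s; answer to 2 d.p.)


Formula: Mbps = payload_bytes * RPS * 8 / 1e6
Payload per request = 6 KB = 6 * 1024 = 6144 bytes
Total bytes/sec = 6144 * 716 = 4399104
Total bits/sec = 4399104 * 8 = 35192832
Mbps = 35192832 / 1e6 = 35.19

35.19 Mbps


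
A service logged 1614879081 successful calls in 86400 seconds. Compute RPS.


Formula: throughput = requests / seconds
throughput = 1614879081 / 86400
throughput = 18690.73 requests/second

18690.73 requests/second


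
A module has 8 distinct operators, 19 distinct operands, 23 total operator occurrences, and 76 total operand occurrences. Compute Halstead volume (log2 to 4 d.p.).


Formula: V = N * log2(η), where N = N1 + N2 and η = η1 + η2
η = 8 + 19 = 27
N = 23 + 76 = 99
log2(27) ≈ 4.7549
V = 99 * 4.7549 = 470.74

470.74


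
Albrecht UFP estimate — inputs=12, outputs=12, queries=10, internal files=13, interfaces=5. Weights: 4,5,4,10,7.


UFP = EI*4 + EO*5 + EQ*4 + ILF*10 + EIF*7
UFP = 12*4 + 12*5 + 10*4 + 13*10 + 5*7
UFP = 48 + 60 + 40 + 130 + 35
UFP = 313

313


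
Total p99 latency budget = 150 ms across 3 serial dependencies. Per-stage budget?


Formula: per_stage = total_budget / stages
per_stage = 150 / 3
per_stage = 50.0 ms

50.0 ms


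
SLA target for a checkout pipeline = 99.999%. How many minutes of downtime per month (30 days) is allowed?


Formula: allowed downtime = period * (100 - SLA) / 100
Period (month (30 days)) = 43200 minutes
Unavailability fraction = (100 - 99.999) / 100
Allowed downtime = 43200 * (100 - 99.999) / 100
Allowed downtime = 0.432 minutes

0.432 minutes


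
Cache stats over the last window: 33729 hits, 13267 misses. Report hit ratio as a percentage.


Formula: hit rate = hits / (hits + misses) * 100
hit rate = 33729 / (33729 + 13267) * 100
hit rate = 33729 / 46996 * 100
hit rate = 71.77%

71.77%


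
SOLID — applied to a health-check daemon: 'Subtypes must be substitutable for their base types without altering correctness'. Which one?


This describes the Liskov Substitution Principle (LSP)

Liskov Substitution Principle (LSP)


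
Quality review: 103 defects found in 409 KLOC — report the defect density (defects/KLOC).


Defect density = defects / KLOC
Defect density = 103 / 409
Defect density = 0.252 defects/KLOC

0.252 defects/KLOC


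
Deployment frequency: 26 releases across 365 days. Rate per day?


Formula: deployments per day = releases / days
= 26 / 365
= 0.071 deploys/day
(equivalently, 0.5 deploys/week)

0.071 deploys/day


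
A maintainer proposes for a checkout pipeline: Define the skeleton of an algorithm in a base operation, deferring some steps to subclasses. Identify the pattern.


This matches the Template Method pattern

Template Method


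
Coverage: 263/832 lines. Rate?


Coverage = covered / total * 100
Coverage = 263 / 832 * 100
Coverage = 31.61%

31.61%


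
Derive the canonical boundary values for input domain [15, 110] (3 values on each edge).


Range: [15, 110]
Boundaries: just below min, min, min+1, max-1, max, just above max
Values: [14, 15, 16, 109, 110, 111]

[14, 15, 16, 109, 110, 111]


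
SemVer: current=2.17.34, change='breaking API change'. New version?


Current: 2.17.34
Change category: 'breaking API change' → major bump
SemVer rule: major bump → increment MAJOR, reset MINOR and PATCH to 0
New: 3.0.0

3.0.0


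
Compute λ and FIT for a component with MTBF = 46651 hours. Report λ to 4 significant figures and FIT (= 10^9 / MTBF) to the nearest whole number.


Formula: λ = 1 / MTBF; FIT = λ × 1e9 = 1e9 / MTBF
λ = 1 / 46651 ≈ 2.144e-05 failures/hour
FIT = 1e9 / 46651 ≈ 21436 failures per 1e9 hours (nearest whole number)

λ = 2.144e-05 /h, FIT = 21436


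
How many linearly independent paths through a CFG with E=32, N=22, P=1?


Formula: V(G) = E - N + 2P
V(G) = 32 - 22 + 2*1
V(G) = 10 + 2
V(G) = 12

12


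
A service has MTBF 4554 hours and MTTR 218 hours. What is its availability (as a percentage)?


Availability = MTBF / (MTBF + MTTR)
Availability = 4554 / (4554 + 218)
Availability = 4554 / 4772
Availability = 95.4317%

95.4317%


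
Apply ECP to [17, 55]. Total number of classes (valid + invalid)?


Valid range: [17, 55]
Class 1: x < 17 — invalid
Class 2: 17 ≤ x ≤ 55 — valid
Class 3: x > 55 — invalid
Total equivalence classes: 3

3 equivalence classes


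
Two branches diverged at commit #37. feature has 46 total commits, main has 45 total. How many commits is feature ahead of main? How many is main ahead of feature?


Common ancestor: commit #37
feature commits after divergence: 46 - 37 = 9
main commits after divergence: 45 - 37 = 8
feature is 9 commits ahead of main
main is 8 commits ahead of feature

feature ahead: 9, main ahead: 8


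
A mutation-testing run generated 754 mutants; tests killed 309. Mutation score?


Mutation score = killed / total * 100
Mutation score = 309 / 754 * 100
Mutation score = 40.98%

40.98%


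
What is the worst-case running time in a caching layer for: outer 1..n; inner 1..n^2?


Reasoning: n times n^2
Complexity: O(n^3)

O(n^3)


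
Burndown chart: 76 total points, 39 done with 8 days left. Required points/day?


Formula: Required rate = Remaining points / Days left
Remaining = 76 - 39 = 37 points
Required rate = 37 / 8 = 4.63 points/day

4.63 points/day


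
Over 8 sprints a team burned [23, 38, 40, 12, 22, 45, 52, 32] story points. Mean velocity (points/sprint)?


Formula: Avg velocity = Total points / Number of sprints
Points: [23, 38, 40, 12, 22, 45, 52, 32]
Sum = 23 + 38 + 40 + 12 + 22 + 45 + 52 + 32 = 264
Avg velocity = 264 / 8 = 33.0 points/sprint

33.0 points/sprint


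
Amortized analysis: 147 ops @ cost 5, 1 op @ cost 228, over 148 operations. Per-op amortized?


Formula: Amortized cost = Total cost / Operations
Total cost = (147 * 5) + (1 * 228)
Total cost = 735 + 228 = 963
Amortized = 963 / 148 = 6.5068

6.5068


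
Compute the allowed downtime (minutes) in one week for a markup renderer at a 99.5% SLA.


Formula: allowed downtime = period * (100 - SLA) / 100
Period (week) = 10080 minutes
Unavailability fraction = (100 - 99.5) / 100
Allowed downtime = 10080 * (100 - 99.5) / 100
Allowed downtime = 50.4 minutes

50.4 minutes


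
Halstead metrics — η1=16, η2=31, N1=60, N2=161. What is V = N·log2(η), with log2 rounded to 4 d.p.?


Formula: V = N * log2(η), where N = N1 + N2 and η = η1 + η2
η = 16 + 31 = 47
N = 60 + 161 = 221
log2(47) ≈ 5.5546
V = 221 * 5.5546 = 1227.57

1227.57


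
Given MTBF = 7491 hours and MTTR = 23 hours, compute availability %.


Availability = MTBF / (MTBF + MTTR)
Availability = 7491 / (7491 + 23)
Availability = 7491 / 7514
Availability = 99.6939%

99.6939%


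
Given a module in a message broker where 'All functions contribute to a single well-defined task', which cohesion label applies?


Reasoning: Best: single purpose
Type: Functional cohesion

Functional cohesion


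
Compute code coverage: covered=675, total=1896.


Coverage = covered / total * 100
Coverage = 675 / 1896 * 100
Coverage = 35.6%

35.6%


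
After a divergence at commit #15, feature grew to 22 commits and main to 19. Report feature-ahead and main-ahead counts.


Common ancestor: commit #15
feature commits after divergence: 22 - 15 = 7
main commits after divergence: 19 - 15 = 4
feature is 7 commits ahead of main
main is 4 commits ahead of feature

feature ahead: 7, main ahead: 4


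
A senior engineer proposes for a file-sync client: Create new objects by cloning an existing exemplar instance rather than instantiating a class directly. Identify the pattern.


This matches the Prototype pattern

Prototype


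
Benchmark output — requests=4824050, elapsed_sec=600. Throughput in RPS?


Formula: throughput = requests / seconds
throughput = 4824050 / 600
throughput = 8040.08 requests/second

8040.08 requests/second


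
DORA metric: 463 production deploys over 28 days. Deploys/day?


Formula: deployments per day = releases / days
= 463 / 28
= 16.536 deploys/day
(equivalently, 115.75 deploys/week)

16.536 deploys/day


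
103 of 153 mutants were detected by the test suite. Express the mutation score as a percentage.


Mutation score = killed / total * 100
Mutation score = 103 / 153 * 100
Mutation score = 67.32%

67.32%


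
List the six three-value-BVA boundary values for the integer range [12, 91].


Range: [12, 91]
Boundaries: just below min, min, min+1, max-1, max, just above max
Values: [11, 12, 13, 90, 91, 92]

[11, 12, 13, 90, 91, 92]


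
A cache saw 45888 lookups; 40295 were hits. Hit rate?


Formula: hit rate = hits / (hits + misses) * 100
hit rate = 40295 / (40295 + 5593) * 100
hit rate = 40295 / 45888 * 100
hit rate = 87.81%

87.81%


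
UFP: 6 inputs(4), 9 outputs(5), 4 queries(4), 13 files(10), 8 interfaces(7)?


UFP = EI*4 + EO*5 + EQ*4 + ILF*10 + EIF*7
UFP = 6*4 + 9*5 + 4*4 + 13*10 + 8*7
UFP = 24 + 45 + 16 + 130 + 56
UFP = 271

271


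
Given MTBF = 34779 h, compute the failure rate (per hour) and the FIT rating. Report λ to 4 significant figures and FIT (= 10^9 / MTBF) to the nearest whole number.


Formula: λ = 1 / MTBF; FIT = λ × 1e9 = 1e9 / MTBF
λ = 1 / 34779 ≈ 2.875e-05 failures/hour
FIT = 1e9 / 34779 ≈ 28753 failures per 1e9 hours (nearest whole number)

λ = 2.875e-05 /h, FIT = 28753


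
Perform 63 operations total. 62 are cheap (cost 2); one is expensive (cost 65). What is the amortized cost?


Formula: Amortized cost = Total cost / Operations
Total cost = (62 * 2) + (1 * 65)
Total cost = 124 + 65 = 189
Amortized = 189 / 63 = 3.0

3.0


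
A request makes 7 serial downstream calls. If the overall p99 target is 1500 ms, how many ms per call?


Formula: per_stage = total_budget / stages
per_stage = 1500 / 7
per_stage = 214.29 ms

214.29 ms


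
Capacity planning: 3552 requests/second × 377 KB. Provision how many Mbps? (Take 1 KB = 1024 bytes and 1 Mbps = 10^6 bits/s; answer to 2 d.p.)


Formula: Mbps = payload_bytes * RPS * 8 / 1e6
Payload per request = 377 KB = 377 * 1024 = 386048 bytes
Total bytes/sec = 386048 * 3552 = 1371242496
Total bits/sec = 1371242496 * 8 = 10969939968
Mbps = 10969939968 / 1e6 = 10969.94

10969.94 Mbps


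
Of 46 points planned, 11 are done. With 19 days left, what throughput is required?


Formula: Required rate = Remaining points / Days left
Remaining = 46 - 11 = 35 points
Required rate = 35 / 19 = 1.84 points/day

1.84 points/day


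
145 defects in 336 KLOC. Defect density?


Defect density = defects / KLOC
Defect density = 145 / 336
Defect density = 0.432 defects/KLOC

0.432 defects/KLOC


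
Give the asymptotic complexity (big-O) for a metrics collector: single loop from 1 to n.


Reasoning: one pass through n items
Complexity: O(n)

O(n)


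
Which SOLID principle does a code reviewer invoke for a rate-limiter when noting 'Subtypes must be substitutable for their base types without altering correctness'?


This describes the Liskov Substitution Principle (LSP)

Liskov Substitution Principle (LSP)


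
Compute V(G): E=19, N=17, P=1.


Formula: V(G) = E - N + 2P
V(G) = 19 - 17 + 2*1
V(G) = 2 + 2
V(G) = 4

4


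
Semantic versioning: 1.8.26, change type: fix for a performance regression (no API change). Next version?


Current: 1.8.26
Change category: 'fix for a performance regression (no API change)' → patch bump
SemVer rule: patch bump → increment PATCH (MAJOR and MINOR unchanged)
New: 1.8.27

1.8.27


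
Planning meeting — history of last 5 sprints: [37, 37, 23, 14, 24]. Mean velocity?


Formula: Avg velocity = Total points / Number of sprints
Points: [37, 37, 23, 14, 24]
Sum = 37 + 37 + 23 + 14 + 24 = 135
Avg velocity = 135 / 5 = 27.0 points/sprint

27.0 points/sprint


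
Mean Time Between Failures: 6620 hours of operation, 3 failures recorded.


Formula: MTBF = Total operating time / Number of failures
MTBF = 6620 / 3
MTBF = 2206.67 hours

2206.67 hours


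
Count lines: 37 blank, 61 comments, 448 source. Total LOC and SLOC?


Total LOC = blank + comment + code
Total LOC = 37 + 61 + 448 = 546
SLOC (source only) = code = 448

Total LOC: 546, SLOC: 448


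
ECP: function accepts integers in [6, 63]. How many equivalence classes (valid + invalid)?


Valid range: [6, 63]
Class 1: x < 6 — invalid
Class 2: 6 ≤ x ≤ 63 — valid
Class 3: x > 63 — invalid
Total equivalence classes: 3

3 equivalence classes


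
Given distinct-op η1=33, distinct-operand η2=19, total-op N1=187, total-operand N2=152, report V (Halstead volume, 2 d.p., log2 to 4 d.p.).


Formula: V = N * log2(η), where N = N1 + N2 and η = η1 + η2
η = 33 + 19 = 52
N = 187 + 152 = 339
log2(52) ≈ 5.7004
V = 339 * 5.7004 = 1932.44

1932.44


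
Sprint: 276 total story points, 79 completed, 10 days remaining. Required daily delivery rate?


Formula: Required rate = Remaining points / Days left
Remaining = 276 - 79 = 197 points
Required rate = 197 / 10 = 19.7 points/day

19.7 points/day


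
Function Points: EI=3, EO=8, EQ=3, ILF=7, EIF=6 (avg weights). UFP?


UFP = EI*4 + EO*5 + EQ*4 + ILF*10 + EIF*7
UFP = 3*4 + 8*5 + 3*4 + 7*10 + 6*7
UFP = 12 + 40 + 12 + 70 + 42
UFP = 176

176


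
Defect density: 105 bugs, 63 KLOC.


Defect density = defects / KLOC
Defect density = 105 / 63
Defect density = 1.667 defects/KLOC

1.667 defects/KLOC


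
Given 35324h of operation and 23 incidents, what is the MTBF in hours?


Formula: MTBF = Total operating time / Number of failures
MTBF = 35324 / 23
MTBF = 1535.83 hours

1535.83 hours


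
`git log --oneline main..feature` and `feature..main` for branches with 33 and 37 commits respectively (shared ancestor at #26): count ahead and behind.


Common ancestor: commit #26
feature commits after divergence: 33 - 26 = 7
main commits after divergence: 37 - 26 = 11
feature is 7 commits ahead of main
main is 11 commits ahead of feature

feature ahead: 7, main ahead: 11


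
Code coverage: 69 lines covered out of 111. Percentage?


Coverage = covered / total * 100
Coverage = 69 / 111 * 100
Coverage = 62.16%

62.16%


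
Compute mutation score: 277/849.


Mutation score = killed / total * 100
Mutation score = 277 / 849 * 100
Mutation score = 32.63%

32.63%


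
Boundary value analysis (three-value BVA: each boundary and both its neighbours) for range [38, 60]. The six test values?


Range: [38, 60]
Boundaries: just below min, min, min+1, max-1, max, just above max
Values: [37, 38, 39, 59, 60, 61]

[37, 38, 39, 59, 60, 61]


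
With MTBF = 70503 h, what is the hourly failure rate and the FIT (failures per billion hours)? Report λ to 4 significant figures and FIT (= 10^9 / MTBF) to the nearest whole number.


Formula: λ = 1 / MTBF; FIT = λ × 1e9 = 1e9 / MTBF
λ = 1 / 70503 ≈ 1.418e-05 failures/hour
FIT = 1e9 / 70503 ≈ 14184 failures per 1e9 hours (nearest whole number)

λ = 1.418e-05 /h, FIT = 14184


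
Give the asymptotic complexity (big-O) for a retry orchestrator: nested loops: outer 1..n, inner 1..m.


Reasoning: product of independent bounds
Complexity: O(n*m)

O(n*m)


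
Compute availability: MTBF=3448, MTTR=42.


Availability = MTBF / (MTBF + MTTR)
Availability = 3448 / (3448 + 42)
Availability = 3448 / 3490
Availability = 98.7966%

98.7966%


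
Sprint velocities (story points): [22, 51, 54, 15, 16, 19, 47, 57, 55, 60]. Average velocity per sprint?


Formula: Avg velocity = Total points / Number of sprints
Points: [22, 51, 54, 15, 16, 19, 47, 57, 55, 60]
Sum = 22 + 51 + 54 + 15 + 16 + 19 + 47 + 57 + 55 + 60 = 396
Avg velocity = 396 / 10 = 39.6 points/sprint

39.6 points/sprint


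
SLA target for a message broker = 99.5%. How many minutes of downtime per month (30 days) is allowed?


Formula: allowed downtime = period * (100 - SLA) / 100
Period (month (30 days)) = 43200 minutes
Unavailability fraction = (100 - 99.5) / 100
Allowed downtime = 43200 * (100 - 99.5) / 100
Allowed downtime = 216.0 minutes

216.0 minutes


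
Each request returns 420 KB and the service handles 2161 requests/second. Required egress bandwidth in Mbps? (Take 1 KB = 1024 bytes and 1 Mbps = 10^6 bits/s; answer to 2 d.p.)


Formula: Mbps = payload_bytes * RPS * 8 / 1e6
Payload per request = 420 KB = 420 * 1024 = 430080 bytes
Total bytes/sec = 430080 * 2161 = 929402880
Total bits/sec = 929402880 * 8 = 7435223040
Mbps = 7435223040 / 1e6 = 7435.22

7435.22 Mbps


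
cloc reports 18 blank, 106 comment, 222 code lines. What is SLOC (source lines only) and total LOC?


Total LOC = blank + comment + code
Total LOC = 18 + 106 + 222 = 346
SLOC (source only) = code = 222

Total LOC: 346, SLOC: 222


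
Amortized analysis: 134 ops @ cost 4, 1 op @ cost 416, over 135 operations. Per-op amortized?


Formula: Amortized cost = Total cost / Operations
Total cost = (134 * 4) + (1 * 416)
Total cost = 536 + 416 = 952
Amortized = 952 / 135 = 7.0519

7.0519


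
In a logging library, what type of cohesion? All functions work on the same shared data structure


Reasoning: Functions share data
Type: Communicational cohesion

Communicational cohesion


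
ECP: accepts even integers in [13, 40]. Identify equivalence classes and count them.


Constraint: even integers in [13, 40]
Class 1: x < 13 — out-of-range invalid
Class 2: x in [13,40] but odd — wrong type invalid
Class 3: x in [13,40] and even — valid
Class 4: x > 40 — out-of-range invalid
Total equivalence classes: 4

4 equivalence classes


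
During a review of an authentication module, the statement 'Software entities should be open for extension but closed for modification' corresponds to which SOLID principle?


This describes the Open/Closed Principle (OCP)

Open/Closed Principle (OCP)


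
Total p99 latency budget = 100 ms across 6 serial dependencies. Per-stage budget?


Formula: per_stage = total_budget / stages
per_stage = 100 / 6
per_stage = 16.67 ms

16.67 ms


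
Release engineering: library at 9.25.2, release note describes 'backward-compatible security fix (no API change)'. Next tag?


Current: 9.25.2
Change category: 'backward-compatible security fix (no API change)' → patch bump
SemVer rule: patch bump → increment PATCH (MAJOR and MINOR unchanged)
New: 9.25.3

9.25.3


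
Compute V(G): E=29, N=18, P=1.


Formula: V(G) = E - N + 2P
V(G) = 29 - 18 + 2*1
V(G) = 11 + 2
V(G) = 13

13


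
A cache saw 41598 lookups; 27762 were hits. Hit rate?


Formula: hit rate = hits / (hits + misses) * 100
hit rate = 27762 / (27762 + 13836) * 100
hit rate = 27762 / 41598 * 100
hit rate = 66.74%

66.74%


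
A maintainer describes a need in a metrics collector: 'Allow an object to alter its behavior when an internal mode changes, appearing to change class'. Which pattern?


This matches the State pattern

State


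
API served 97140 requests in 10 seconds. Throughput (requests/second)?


Formula: throughput = requests / seconds
throughput = 97140 / 10
throughput = 9714.0 requests/second

9714.0 requests/second


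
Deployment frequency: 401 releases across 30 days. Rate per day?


Formula: deployments per day = releases / days
= 401 / 30
= 13.367 deploys/day
(equivalently, 93.57 deploys/week)

13.367 deploys/day


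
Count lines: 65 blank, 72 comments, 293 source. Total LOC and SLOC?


Total LOC = blank + comment + code
Total LOC = 65 + 72 + 293 = 430
SLOC (source only) = code = 293

Total LOC: 430, SLOC: 293


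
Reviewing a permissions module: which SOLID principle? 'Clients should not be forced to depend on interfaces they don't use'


This describes the Interface Segregation Principle (ISP)

Interface Segregation Principle (ISP)


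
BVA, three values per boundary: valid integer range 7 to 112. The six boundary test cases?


Range: [7, 112]
Boundaries: just below min, min, min+1, max-1, max, just above max
Values: [6, 7, 8, 111, 112, 113]

[6, 7, 8, 111, 112, 113]


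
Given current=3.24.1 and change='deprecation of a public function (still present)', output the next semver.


Current: 3.24.1
Change category: 'deprecation of a public function (still present)' → minor bump
SemVer rule: minor bump → increment MINOR, reset PATCH to 0 (MAJOR unchanged)
New: 3.25.0

3.25.0


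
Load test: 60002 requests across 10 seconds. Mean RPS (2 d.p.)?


Formula: throughput = requests / seconds
throughput = 60002 / 10
throughput = 6000.2 requests/second

6000.2 requests/second


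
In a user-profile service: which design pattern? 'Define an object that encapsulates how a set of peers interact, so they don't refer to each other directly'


This matches the Mediator pattern

Mediator


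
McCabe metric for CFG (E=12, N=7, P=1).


Formula: V(G) = E - N + 2P
V(G) = 12 - 7 + 2*1
V(G) = 5 + 2
V(G) = 7

7


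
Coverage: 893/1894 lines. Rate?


Coverage = covered / total * 100
Coverage = 893 / 1894 * 100
Coverage = 47.15%

47.15%


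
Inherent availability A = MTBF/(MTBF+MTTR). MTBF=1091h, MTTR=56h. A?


Availability = MTBF / (MTBF + MTTR)
Availability = 1091 / (1091 + 56)
Availability = 1091 / 1147
Availability = 95.1177%

95.1177%


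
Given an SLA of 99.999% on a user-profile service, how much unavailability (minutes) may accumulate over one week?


Formula: allowed downtime = period * (100 - SLA) / 100
Period (week) = 10080 minutes
Unavailability fraction = (100 - 99.999) / 100
Allowed downtime = 10080 * (100 - 99.999) / 100
Allowed downtime = 0.1008 minutes

0.1008 minutes


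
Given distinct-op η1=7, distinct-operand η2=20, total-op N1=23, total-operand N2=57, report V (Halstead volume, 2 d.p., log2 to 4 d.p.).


Formula: V = N * log2(η), where N = N1 + N2 and η = η1 + η2
η = 7 + 20 = 27
N = 23 + 57 = 80
log2(27) ≈ 4.7549
V = 80 * 4.7549 = 380.39

380.39


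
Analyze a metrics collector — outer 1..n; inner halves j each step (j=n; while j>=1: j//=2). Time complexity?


Reasoning: n times log n
Complexity: O(n log n)

O(n log n)


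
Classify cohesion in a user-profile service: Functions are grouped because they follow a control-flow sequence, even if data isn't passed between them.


Reasoning: Grouped by order of execution within a routine, not by data flow
Type: Procedural cohesion

Procedural cohesion


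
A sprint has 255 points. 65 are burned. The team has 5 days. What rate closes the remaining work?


Formula: Required rate = Remaining points / Days left
Remaining = 255 - 65 = 190 points
Required rate = 190 / 5 = 38.0 points/day

38.0 points/day


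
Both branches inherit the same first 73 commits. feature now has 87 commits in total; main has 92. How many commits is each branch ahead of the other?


Common ancestor: commit #73
feature commits after divergence: 87 - 73 = 14
main commits after divergence: 92 - 73 = 19
feature is 14 commits ahead of main
main is 19 commits ahead of feature

feature ahead: 14, main ahead: 19


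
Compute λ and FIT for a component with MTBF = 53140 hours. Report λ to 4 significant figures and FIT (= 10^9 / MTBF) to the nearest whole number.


Formula: λ = 1 / MTBF; FIT = λ × 1e9 = 1e9 / MTBF
λ = 1 / 53140 ≈ 1.882e-05 failures/hour
FIT = 1e9 / 53140 ≈ 18818 failures per 1e9 hours (nearest whole number)

λ = 1.882e-05 /h, FIT = 18818


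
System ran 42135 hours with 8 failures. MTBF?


Formula: MTBF = Total operating time / Number of failures
MTBF = 42135 / 8
MTBF = 5266.88 hours

5266.88 hours


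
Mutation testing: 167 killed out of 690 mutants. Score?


Mutation score = killed / total * 100
Mutation score = 167 / 690 * 100
Mutation score = 24.2%

24.2%


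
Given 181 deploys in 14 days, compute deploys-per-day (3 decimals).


Formula: deployments per day = releases / days
= 181 / 14
= 12.929 deploys/day
(equivalently, 90.5 deploys/week)

12.929 deploys/day


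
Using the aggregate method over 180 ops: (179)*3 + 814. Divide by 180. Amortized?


Formula: Amortized cost = Total cost / Operations
Total cost = (179 * 3) + (1 * 814)
Total cost = 537 + 814 = 1351
Amortized = 1351 / 180 = 7.5056

7.5056


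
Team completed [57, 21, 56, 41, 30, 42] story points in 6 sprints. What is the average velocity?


Formula: Avg velocity = Total points / Number of sprints
Points: [57, 21, 56, 41, 30, 42]
Sum = 57 + 21 + 56 + 41 + 30 + 42 = 247
Avg velocity = 247 / 6 = 41.17 points/sprint

41.17 points/sprint


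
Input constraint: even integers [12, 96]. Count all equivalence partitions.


Constraint: even integers in [12, 96]
Class 1: x < 12 — out-of-range invalid
Class 2: x in [12,96] but odd — wrong type invalid
Class 3: x in [12,96] and even — valid
Class 4: x > 96 — out-of-range invalid
Total equivalence classes: 4

4 equivalence classes


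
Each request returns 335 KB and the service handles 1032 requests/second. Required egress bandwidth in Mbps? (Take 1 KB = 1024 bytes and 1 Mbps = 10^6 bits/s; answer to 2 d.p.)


Formula: Mbps = payload_bytes * RPS * 8 / 1e6
Payload per request = 335 KB = 335 * 1024 = 343040 bytes
Total bytes/sec = 343040 * 1032 = 354017280
Total bits/sec = 354017280 * 8 = 2832138240
Mbps = 2832138240 / 1e6 = 2832.14

2832.14 Mbps


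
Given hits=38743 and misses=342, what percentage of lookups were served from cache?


Formula: hit rate = hits / (hits + misses) * 100
hit rate = 38743 / (38743 + 342) * 100
hit rate = 38743 / 39085 * 100
hit rate = 99.12%

99.12%


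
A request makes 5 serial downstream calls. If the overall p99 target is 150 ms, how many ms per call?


Formula: per_stage = total_budget / stages
per_stage = 150 / 5
per_stage = 30.0 ms

30.0 ms
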